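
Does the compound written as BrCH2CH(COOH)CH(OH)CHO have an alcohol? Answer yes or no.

yes

Reading the structure from left to right:
  BrCH2: halogen on an sp³ carbon → alkyl halide.
  CH(COOH): pendant –COOH: carbonyl C bonded to C and –OH → carboxylic acid.
  CH(OH): –OH on an sp³ carbon → alcohol (secondary).
  CHO: terminal –CHO: carbonyl C bonded to H and C → aldehyde.
The CH(OH) segment supplies the alcohol: –OH on an sp³ carbon → alcohol (secondary).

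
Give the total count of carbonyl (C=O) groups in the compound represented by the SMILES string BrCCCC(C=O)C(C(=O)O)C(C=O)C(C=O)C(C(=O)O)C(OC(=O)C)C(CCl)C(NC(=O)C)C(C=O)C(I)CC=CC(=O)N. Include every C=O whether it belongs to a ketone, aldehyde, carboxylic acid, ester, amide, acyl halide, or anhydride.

9

CH(CHO): aldehyde, 1 C=O (running total 1).
CH(COOH): carboxylic acid, 1 C=O (running total 2).
CH(CHO): aldehyde, 1 C=O (running total 3).
CH(CHO): aldehyde, 1 C=O (running total 4).
CH(COOH): carboxylic acid, 1 C=O (running total 5).
CH(OCOCH3): ester, 1 C=O (running total 6).
CH(NHCOCH3): amide, 1 C=O (running total 7).
CH(CHO): aldehyde, 1 C=O (running total 8).
CONH2: amide, 1 C=O (running total 9).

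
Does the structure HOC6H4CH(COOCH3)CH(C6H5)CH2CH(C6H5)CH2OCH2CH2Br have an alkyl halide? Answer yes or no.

yes

–OH attached directly to an aromatic ring → phenol (not alcohol); the ring itself is an arene.
pendant –COOCH3: carbonyl C bonded to C and –OCH3 → ester.
pendant –C6H5: benzene ring → arene.
pendant –C6H5: benzene ring → arene.
C–O–C with sp³ carbons on both sides and no adjacent C=O → ether.
halogen on an sp³ carbon → alkyl halide.
The CH2Br segment supplies the alkyl halide: halogen on an sp³ carbon → alkyl halide.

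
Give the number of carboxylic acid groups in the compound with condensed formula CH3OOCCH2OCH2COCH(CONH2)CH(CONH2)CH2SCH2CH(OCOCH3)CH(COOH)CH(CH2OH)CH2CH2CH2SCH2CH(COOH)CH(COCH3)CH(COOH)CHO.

3

Taking each segment in turn:
  CH3OOC: CH3O–C(=O)–: carbonyl C bonded to C and to –OCH3 → ester (not ketone + ether).
  CH2OCH2: C–O–C with sp³ carbons on both sides and no adjacent C=O → ether.
  CO: –C(=O)– with carbon on both sides → ketone.
  CH(CONH2): pendant –CONH2: carbonyl C bonded to C and N → amide.
  CH(CONH2): pendant –CONH2: carbonyl C bonded to C and N → amide.
  CH2SCH2: C–S–C linkage → sulfide (thioether).
  CH(OCOCH3): pendant –OC(=O)CH3: an acyloxy group → ester.
  CH(COOH): pendant –COOH: carbonyl C bonded to C and –OH → carboxylic acid.
  CH(CH2OH): pendant –CH2OH on an sp³ backbone C → alcohol.
  CH2SCH2: C–S–C linkage → sulfide (thioether).
  CH(COOH): pendant –COOH: carbonyl C bonded to C and –OH → carboxylic acid.
  CH(COCH3): pendant –COCH3: carbonyl C bonded to two carbons → ketone.
  CH(COOH): pendant –COOH: carbonyl C bonded to C and –OH → carboxylic acid.
  CHO: terminal –CHO: carbonyl C bonded to H and C → aldehyde.
Carboxylic acid appears at: CH(COOH), CH(COOH), CH(COOH) → 3.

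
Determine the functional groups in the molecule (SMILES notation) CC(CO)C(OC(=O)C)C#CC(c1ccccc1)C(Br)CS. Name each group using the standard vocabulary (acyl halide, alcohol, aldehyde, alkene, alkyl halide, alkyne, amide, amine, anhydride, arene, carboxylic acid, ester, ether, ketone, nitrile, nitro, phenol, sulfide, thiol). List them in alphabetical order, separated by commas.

alcohol, alkyl halide, alkyne, arene, ester, thiol

pendant –CH2OH on an sp³ backbone C → alcohol.
pendant –OC(=O)CH3: an acyloxy group → ester.
C≡C triple bond → alkyne.
pendant –C6H5: benzene ring → arene.
halogen on an sp³ carbon → alkyl halide.
–SH on an sp³ carbon → thiol.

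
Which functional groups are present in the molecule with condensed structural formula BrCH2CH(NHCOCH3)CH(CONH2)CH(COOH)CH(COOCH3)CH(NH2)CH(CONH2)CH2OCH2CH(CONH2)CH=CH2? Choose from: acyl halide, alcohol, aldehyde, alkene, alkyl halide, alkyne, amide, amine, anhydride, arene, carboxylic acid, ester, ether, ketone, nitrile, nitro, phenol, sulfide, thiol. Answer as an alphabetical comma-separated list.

Working along the chain:
  BrCH2: halogen on an sp³ carbon → alkyl halide.
  CH(NHCOCH3): pendant –NHC(=O)CH3: N bonded to a carbonyl → amide (not amine).
  CH(CONH2): pendant –CONH2: carbonyl C bonded to C and N → amide.
  CH(COOH): pendant –COOH: carbonyl C bonded to C and –OH → carboxylic acid.
  CH(COOCH3): pendant –COOCH3: carbonyl C bonded to C and –OCH3 → ester.
  CH(NH2): –NH2 on an sp³ carbon with no adjacent C=O → amine.
  CH(CONH2): pendant –CONH2: carbonyl C bonded to C and N → amide.
  CH2OCH2: C–O–C with sp³ carbons on both sides and no adjacent C=O → ether.
  CH(CONH2): pendant –CONH2: carbonyl C bonded to C and N → amide.
  CH=CH2: C=C double bond → alkene.

alkene, alkyl halide, amide, amine, carboxylic acid, ester, ether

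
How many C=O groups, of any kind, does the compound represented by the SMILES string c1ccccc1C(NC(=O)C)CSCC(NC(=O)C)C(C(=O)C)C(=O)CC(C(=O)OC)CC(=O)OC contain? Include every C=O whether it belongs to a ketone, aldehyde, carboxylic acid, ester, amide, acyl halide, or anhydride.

6

CH(NHCOCH3): amide, 1 C=O (running total 1).
CH(NHCOCH3): amide, 1 C=O (running total 2).
CH(COCH3): ketone, 1 C=O (running total 3).
CO: ketone, 1 C=O (running total 4).
CH(COOCH3): ester, 1 C=O (running total 5).
COOCH3: ester, 1 C=O (running total 6).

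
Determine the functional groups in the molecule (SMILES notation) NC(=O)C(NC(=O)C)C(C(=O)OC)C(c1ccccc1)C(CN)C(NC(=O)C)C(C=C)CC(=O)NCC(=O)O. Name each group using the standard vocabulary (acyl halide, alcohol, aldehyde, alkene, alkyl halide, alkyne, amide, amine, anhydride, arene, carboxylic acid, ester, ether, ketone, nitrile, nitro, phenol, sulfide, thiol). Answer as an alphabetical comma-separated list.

alkene, amide, amine, arene, carboxylic acid, ester

Reading the structure from left to right:
  H2NCO: –C(=O)NH2: carbonyl C bonded to C and to N → amide (the N is not a separate amine).
  CH(NHCOCH3): pendant –NHC(=O)CH3: N bonded to a carbonyl → amide (not amine).
  CH(COOCH3): pendant –COOCH3: carbonyl C bonded to C and –OCH3 → ester.
  CH(C6H5): pendant –C6H5: benzene ring → arene.
  CH(CH2NH2): pendant –CH2NH2: N on sp³ C, no adjacent C=O → amine.
  CH(NHCOCH3): pendant –NHC(=O)CH3: N bonded to a carbonyl → amide (not amine).
  CH(CH=CH2): pendant –CH=CH2: C=C double bond → alkene.
  CH2CONHCH2: –C(=O)–N– linkage → amide (the N is not an amine).
  COOH: –COOH: carbonyl C bonded to –OH and C → carboxylic acid (the –OH is not a separate alcohol).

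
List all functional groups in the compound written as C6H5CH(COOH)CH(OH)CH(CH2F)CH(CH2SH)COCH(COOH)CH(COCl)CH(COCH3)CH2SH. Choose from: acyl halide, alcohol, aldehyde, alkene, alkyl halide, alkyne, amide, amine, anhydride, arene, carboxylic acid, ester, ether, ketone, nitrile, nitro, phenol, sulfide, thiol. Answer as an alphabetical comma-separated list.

Working along the chain:
  C6H5: C6H5– phenyl ring → arene.
  CH(COOH): pendant –COOH: carbonyl C bonded to C and –OH → carboxylic acid.
  CH(OH): –OH on an sp³ carbon → alcohol (secondary).
  CH(CH2F): pendant –CH2X: halogen on sp³ carbon → alkyl halide.
  CH(CH2SH): pendant –CH2SH → thiol.
  CO: –C(=O)– with carbon on both sides → ketone.
  CH(COOH): pendant –COOH: carbonyl C bonded to C and –OH → carboxylic acid.
  CH(COCl): pendant –C(=O)X: carbonyl C bonded to C and halogen → acyl halide.
  CH(COCH3): pendant –COCH3: carbonyl C bonded to two carbons → ketone.
  CH2SH: –SH on an sp³ carbon → thiol.

acyl halide, alcohol, alkyl halide, arene, carboxylic acid, ketone, thiol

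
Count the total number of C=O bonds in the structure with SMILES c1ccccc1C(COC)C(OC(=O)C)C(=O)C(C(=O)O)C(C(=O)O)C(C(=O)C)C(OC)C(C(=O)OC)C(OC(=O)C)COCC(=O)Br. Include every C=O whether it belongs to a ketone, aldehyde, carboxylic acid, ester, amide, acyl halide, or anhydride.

CH(OCOCH3): ester, 1 C=O (running total 1).
CO: ketone, 1 C=O (running total 2).
CH(COOH): carboxylic acid, 1 C=O (running total 3).
CH(COOH): carboxylic acid, 1 C=O (running total 4).
CH(COCH3): ketone, 1 C=O (running total 5).
CH(COOCH3): ester, 1 C=O (running total 6).
CH(OCOCH3): ester, 1 C=O (running total 7).
COBr: acyl halide, 1 C=O (running total 8).

8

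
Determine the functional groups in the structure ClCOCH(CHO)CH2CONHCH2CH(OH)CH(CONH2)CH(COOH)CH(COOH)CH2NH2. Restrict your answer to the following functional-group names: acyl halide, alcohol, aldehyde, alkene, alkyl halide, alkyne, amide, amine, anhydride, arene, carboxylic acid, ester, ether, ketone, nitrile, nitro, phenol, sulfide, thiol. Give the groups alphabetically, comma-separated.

acyl halide, alcohol, aldehyde, amide, amine, carboxylic acid

–C(=O)Cl: carbonyl C bonded to C and to a halogen → acyl halide (not alkyl halide).
pendant –CHO: carbonyl C bonded to C and H → aldehyde.
–C(=O)–N– linkage → amide (the N is not an amine).
–OH on an sp³ carbon → alcohol (secondary).
pendant –CONH2: carbonyl C bonded to C and N → amide.
pendant –COOH: carbonyl C bonded to C and –OH → carboxylic acid.
pendant –COOH: carbonyl C bonded to C and –OH → carboxylic acid.
–NH2 on an sp³ carbon with no adjacent C=O → amine.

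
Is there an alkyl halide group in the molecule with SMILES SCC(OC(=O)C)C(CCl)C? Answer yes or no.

Taking each segment in turn:
  HSCH2: –SH on an sp³ carbon → thiol.
  CH(OCOCH3): pendant –OC(=O)CH3: an acyloxy group → ester.
  CH(CH2Cl): pendant –CH2X: halogen on sp³ carbon → alkyl halide.
The CH(CH2Cl) segment supplies the alkyl halide: pendant –CH2X: halogen on sp³ carbon → alkyl halide.

yes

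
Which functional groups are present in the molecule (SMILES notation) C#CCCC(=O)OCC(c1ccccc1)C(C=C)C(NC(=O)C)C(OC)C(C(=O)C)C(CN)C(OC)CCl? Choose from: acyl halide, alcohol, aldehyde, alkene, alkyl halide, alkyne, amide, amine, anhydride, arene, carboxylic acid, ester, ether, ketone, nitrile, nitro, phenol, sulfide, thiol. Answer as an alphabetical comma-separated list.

C≡C triple bond → alkyne.
–C(=O)–O–C with C on the carbonyl side → ester.
pendant –C6H5: benzene ring → arene.
pendant –CH=CH2: C=C double bond → alkene.
pendant –NHC(=O)CH3: N bonded to a carbonyl → amide (not amine).
pendant –OCH3: C–O–C with sp³ C, no adjacent C=O → ether.
pendant –COCH3: carbonyl C bonded to two carbons → ketone.
pendant –CH2NH2: N on sp³ C, no adjacent C=O → amine.
pendant –OCH3: C–O–C with sp³ C, no adjacent C=O → ether.
halogen on an sp³ carbon → alkyl halide.

alkene, alkyl halide, alkyne, amide, amine, arene, ester, ether, ketone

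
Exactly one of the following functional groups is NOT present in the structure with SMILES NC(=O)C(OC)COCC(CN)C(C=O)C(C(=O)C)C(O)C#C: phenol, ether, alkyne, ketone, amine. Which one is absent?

ether: present (CH(OCH3) — pendant –OCH3: C–O–C with sp³ C, no adjacent C=O → ether).
alkyne: present (C≡CH — C≡C triple bond → alkyne).
amine: present (CH(CH2NH2) — pendant –CH2NH2: N on sp³ C, no adjacent C=O → amine).
ketone: present (CH(COCH3) — pendant –COCH3: carbonyl C bonded to two carbons → ketone).
phenol: absent. In CH(OH), the –OH is on an sp³ carbon, not on an aromatic ring, so it is an alcohol.

phenol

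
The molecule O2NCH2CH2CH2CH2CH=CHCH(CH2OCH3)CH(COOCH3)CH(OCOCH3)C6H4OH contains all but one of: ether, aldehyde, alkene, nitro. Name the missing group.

aldehyde

alkene: present (CH=CH — C=C double bond → alkene).
nitro: present (O2NCH2 — –NO2 on carbon → nitro group).
ether: present (CH(CH2OCH3) — pendant –CH2OCH3: C–O–C linkage → ether).
aldehyde: no segment matches this pattern.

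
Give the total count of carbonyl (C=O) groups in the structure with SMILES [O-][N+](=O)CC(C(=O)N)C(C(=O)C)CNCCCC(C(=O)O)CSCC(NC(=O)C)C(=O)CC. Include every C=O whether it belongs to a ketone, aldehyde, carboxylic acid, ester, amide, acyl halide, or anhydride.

CH(CONH2): amide, 1 C=O (running total 1).
CH(COCH3): ketone, 1 C=O (running total 2).
CH(COOH): carboxylic acid, 1 C=O (running total 3).
CH(NHCOCH3): amide, 1 C=O (running total 4).
CO: ketone, 1 C=O (running total 5).

5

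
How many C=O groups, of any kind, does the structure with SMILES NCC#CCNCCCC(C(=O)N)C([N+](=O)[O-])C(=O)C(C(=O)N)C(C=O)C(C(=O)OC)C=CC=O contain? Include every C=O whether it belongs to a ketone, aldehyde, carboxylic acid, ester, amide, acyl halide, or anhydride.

6

CH(CONH2): amide, 1 C=O (running total 1).
CO: ketone, 1 C=O (running total 2).
CH(CONH2): amide, 1 C=O (running total 3).
CH(CHO): aldehyde, 1 C=O (running total 4).
CH(COOCH3): ester, 1 C=O (running total 5).
CHO: aldehyde, 1 C=O (running total 6).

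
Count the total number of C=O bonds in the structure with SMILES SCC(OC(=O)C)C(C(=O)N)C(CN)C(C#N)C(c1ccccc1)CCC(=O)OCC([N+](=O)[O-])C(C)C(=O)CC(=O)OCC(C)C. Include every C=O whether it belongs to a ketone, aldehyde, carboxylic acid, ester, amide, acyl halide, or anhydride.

5

CH(OCOCH3): ester, 1 C=O (running total 1).
CH(CONH2): amide, 1 C=O (running total 2).
CH2COOCH2: ester, 1 C=O (running total 3).
CO: ketone, 1 C=O (running total 4).
CH2COOCH2: ester, 1 C=O (running total 5).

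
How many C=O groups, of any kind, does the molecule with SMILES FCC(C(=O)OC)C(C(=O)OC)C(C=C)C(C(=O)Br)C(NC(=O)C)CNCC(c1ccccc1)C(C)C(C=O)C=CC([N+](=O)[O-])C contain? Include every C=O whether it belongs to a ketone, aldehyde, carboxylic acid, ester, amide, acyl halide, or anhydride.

5

CH(COOCH3): ester, 1 C=O (running total 1).
CH(COOCH3): ester, 1 C=O (running total 2).
CH(COBr): acyl halide, 1 C=O (running total 3).
CH(NHCOCH3): amide, 1 C=O (running total 4).
CH(CHO): aldehyde, 1 C=O (running total 5).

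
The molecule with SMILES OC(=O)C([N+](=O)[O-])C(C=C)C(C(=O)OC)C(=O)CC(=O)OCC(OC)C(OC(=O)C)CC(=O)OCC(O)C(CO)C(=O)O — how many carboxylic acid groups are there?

2

–COOH: carbonyl C bonded to –OH and C → carboxylic acid (the –OH is not a separate alcohol).
–NO2 on an sp³ carbon → nitro (the N=O is not a carbonyl).
pendant –CH=CH2: C=C double bond → alkene.
pendant –COOCH3: carbonyl C bonded to C and –OCH3 → ester.
–C(=O)– with carbon on both sides → ketone.
–C(=O)–O–C with C on the carbonyl side → ester.
pendant –OCH3: C–O–C with sp³ C, no adjacent C=O → ether.
pendant –OC(=O)CH3: an acyloxy group → ester.
–C(=O)–O–C with C on the carbonyl side → ester.
–OH on an sp³ carbon → alcohol (secondary).
pendant –CH2OH on an sp³ backbone C → alcohol.
–COOH: carbonyl C bonded to –OH and C → carboxylic acid (the –OH is not a separate alcohol).
Carboxylic acid appears at: HOOC, COOH → 2.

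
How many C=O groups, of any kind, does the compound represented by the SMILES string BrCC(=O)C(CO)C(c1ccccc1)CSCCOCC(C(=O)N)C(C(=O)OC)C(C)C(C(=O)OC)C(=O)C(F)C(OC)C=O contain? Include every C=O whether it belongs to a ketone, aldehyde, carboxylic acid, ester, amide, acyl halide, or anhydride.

CO: ketone, 1 C=O (running total 1).
CH(CONH2): amide, 1 C=O (running total 2).
CH(COOCH3): ester, 1 C=O (running total 3).
CH(COOCH3): ester, 1 C=O (running total 4).
CO: ketone, 1 C=O (running total 5).
CHO: aldehyde, 1 C=O (running total 6).

6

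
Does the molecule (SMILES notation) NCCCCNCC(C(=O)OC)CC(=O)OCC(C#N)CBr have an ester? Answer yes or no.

yes

Working along the chain:
  H2NCH2: –NH2 on an sp³ carbon with no adjacent C=O → amine.
  CH2NHCH2: C–N–C with sp³ carbons and no adjacent C=O → amine (secondary).
  CH(COOCH3): pendant –COOCH3: carbonyl C bonded to C and –OCH3 → ester.
  CH2COOCH2: –C(=O)–O–C with C on the carbonyl side → ester.
  CH(CN): pendant –C≡N: nitrile.
  CH2Br: halogen on an sp³ carbon → alkyl halide.
The CH(COOCH3) segment supplies the ester: pendant –COOCH3: carbonyl C bonded to C and –OCH3 → ester.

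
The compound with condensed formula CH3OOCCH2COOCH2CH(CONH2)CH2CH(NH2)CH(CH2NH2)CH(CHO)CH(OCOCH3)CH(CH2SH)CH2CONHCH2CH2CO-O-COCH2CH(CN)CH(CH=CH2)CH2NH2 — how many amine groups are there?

Reading the structure from left to right:
  CH3OOC: CH3O–C(=O)–: carbonyl C bonded to C and to –OCH3 → ester (not ketone + ether).
  CH2COOCH2: –C(=O)–O–C with C on the carbonyl side → ester.
  CH(CONH2): pendant –CONH2: carbonyl C bonded to C and N → amide.
  CH(NH2): –NH2 on an sp³ carbon with no adjacent C=O → amine.
  CH(CH2NH2): pendant –CH2NH2: N on sp³ C, no adjacent C=O → amine.
  CH(CHO): pendant –CHO: carbonyl C bonded to C and H → aldehyde.
  CH(OCOCH3): pendant –OC(=O)CH3: an acyloxy group → ester.
  CH(CH2SH): pendant –CH2SH → thiol.
  CH2CONHCH2: –C(=O)–N– linkage → amide (the N is not an amine).
  CH2CO-O-COCH2: two acyl groups sharing one oxygen, –C(=O)–O–C(=O)– → anhydride.
  CH(CN): pendant –C≡N: nitrile.
  CH(CH=CH2): pendant –CH=CH2: C=C double bond → alkene.
  CH2NH2: –NH2 on an sp³ carbon with no adjacent C=O → amine.
Amine appears at: CH(NH2), CH(CH2NH2), CH2NH2 → 3.

3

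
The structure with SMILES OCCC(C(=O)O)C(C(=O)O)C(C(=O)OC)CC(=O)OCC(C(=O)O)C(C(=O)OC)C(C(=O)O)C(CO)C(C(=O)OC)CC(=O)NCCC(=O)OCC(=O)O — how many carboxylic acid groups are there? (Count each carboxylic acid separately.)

5

Taking each segment in turn:
  HOCH2: HO– on an sp³ carbon → alcohol.
  CH(COOH): pendant –COOH: carbonyl C bonded to C and –OH → carboxylic acid.
  CH(COOH): pendant –COOH: carbonyl C bonded to C and –OH → carboxylic acid.
  CH(COOCH3): pendant –COOCH3: carbonyl C bonded to C and –OCH3 → ester.
  CH2COOCH2: –C(=O)–O–C with C on the carbonyl side → ester.
  CH(COOH): pendant –COOH: carbonyl C bonded to C and –OH → carboxylic acid.
  CH(COOCH3): pendant –COOCH3: carbonyl C bonded to C and –OCH3 → ester.
  CH(COOH): pendant –COOH: carbonyl C bonded to C and –OH → carboxylic acid.
  CH(CH2OH): pendant –CH2OH on an sp³ backbone C → alcohol.
  CH(COOCH3): pendant –COOCH3: carbonyl C bonded to C and –OCH3 → ester.
  CH2CONHCH2: –C(=O)–N– linkage → amide (the N is not an amine).
  CH2COOCH2: –C(=O)–O–C with C on the carbonyl side → ester.
  COOH: –COOH: carbonyl C bonded to –OH and C → carboxylic acid (the –OH is not a separate alcohol).
Carboxylic acid appears at: CH(COOH), CH(COOH), CH(COOH), CH(COOH), COOH → 5.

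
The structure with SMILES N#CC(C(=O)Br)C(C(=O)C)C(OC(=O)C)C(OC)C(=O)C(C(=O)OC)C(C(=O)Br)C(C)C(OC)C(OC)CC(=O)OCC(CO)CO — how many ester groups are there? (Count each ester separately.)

N≡C–: carbon triple-bonded to nitrogen → nitrile.
pendant –C(=O)X: carbonyl C bonded to C and halogen → acyl halide.
pendant –COCH3: carbonyl C bonded to two carbons → ketone.
pendant –OC(=O)CH3: an acyloxy group → ester.
pendant –OCH3: C–O–C with sp³ C, no adjacent C=O → ether.
–C(=O)– with carbon on both sides → ketone.
pendant –COOCH3: carbonyl C bonded to C and –OCH3 → ester.
pendant –C(=O)X: carbonyl C bonded to C and halogen → acyl halide.
pendant –OCH3: C–O–C with sp³ C, no adjacent C=O → ether.
pendant –OCH3: C–O–C with sp³ C, no adjacent C=O → ether.
–C(=O)–O–C with C on the carbonyl side → ester.
pendant –CH2OH on an sp³ backbone C → alcohol.
–OH on an sp³ carbon → alcohol.
Ester appears at: CH(OCOCH3), CH(COOCH3), CH2COOCH2 → 3.

3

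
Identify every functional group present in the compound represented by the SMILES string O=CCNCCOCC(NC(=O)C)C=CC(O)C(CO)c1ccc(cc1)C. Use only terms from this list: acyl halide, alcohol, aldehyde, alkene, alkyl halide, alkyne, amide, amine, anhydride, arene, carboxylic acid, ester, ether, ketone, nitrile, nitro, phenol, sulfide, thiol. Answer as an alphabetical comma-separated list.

Taking each segment in turn:
  OHC: terminal –CHO: carbonyl C bonded to H and C → aldehyde.
  CH2NHCH2: C–N–C with sp³ carbons and no adjacent C=O → amine (secondary).
  CH2OCH2: C–O–C with sp³ carbons on both sides and no adjacent C=O → ether.
  CH(NHCOCH3): pendant –NHC(=O)CH3: N bonded to a carbonyl → amide (not amine).
  CH=CH: C=C double bond → alkene.
  CH(OH): –OH on an sp³ carbon → alcohol (secondary).
  CH(CH2OH): pendant –CH2OH on an sp³ backbone C → alcohol.
  C6H4: para-disubstituted benzene ring → arene.

alcohol, aldehyde, alkene, amide, amine, arene, ether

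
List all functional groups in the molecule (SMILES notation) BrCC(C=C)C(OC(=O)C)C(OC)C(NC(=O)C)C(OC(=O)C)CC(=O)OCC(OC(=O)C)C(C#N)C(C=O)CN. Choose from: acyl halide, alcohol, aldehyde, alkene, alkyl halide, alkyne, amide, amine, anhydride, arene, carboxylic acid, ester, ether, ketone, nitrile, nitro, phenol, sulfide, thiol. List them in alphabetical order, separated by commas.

aldehyde, alkene, alkyl halide, amide, amine, ester, ether, nitrile

halogen on an sp³ carbon → alkyl halide.
pendant –CH=CH2: C=C double bond → alkene.
pendant –OC(=O)CH3: an acyloxy group → ester.
pendant –OCH3: C–O–C with sp³ C, no adjacent C=O → ether.
pendant –NHC(=O)CH3: N bonded to a carbonyl → amide (not amine).
pendant –OC(=O)CH3: an acyloxy group → ester.
–C(=O)–O–C with C on the carbonyl side → ester.
pendant –OC(=O)CH3: an acyloxy group → ester.
pendant –C≡N: nitrile.
pendant –CHO: carbonyl C bonded to C and H → aldehyde.
–NH2 on an sp³ carbon with no adjacent C=O → amine.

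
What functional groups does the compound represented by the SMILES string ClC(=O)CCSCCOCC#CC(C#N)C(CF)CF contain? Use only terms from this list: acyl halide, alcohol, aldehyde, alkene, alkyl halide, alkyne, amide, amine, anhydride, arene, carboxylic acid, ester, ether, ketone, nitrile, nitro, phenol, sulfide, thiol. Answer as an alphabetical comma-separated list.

acyl halide, alkyl halide, alkyne, ether, nitrile, sulfide

–C(=O)Cl: carbonyl C bonded to C and to a halogen → acyl halide (not alkyl halide).
C–S–C linkage → sulfide (thioether).
C–O–C with sp³ carbons on both sides and no adjacent C=O → ether.
C≡C triple bond → alkyne.
pendant –C≡N: nitrile.
pendant –CH2X: halogen on sp³ carbon → alkyl halide.
halogen on an sp³ carbon → alkyl halide.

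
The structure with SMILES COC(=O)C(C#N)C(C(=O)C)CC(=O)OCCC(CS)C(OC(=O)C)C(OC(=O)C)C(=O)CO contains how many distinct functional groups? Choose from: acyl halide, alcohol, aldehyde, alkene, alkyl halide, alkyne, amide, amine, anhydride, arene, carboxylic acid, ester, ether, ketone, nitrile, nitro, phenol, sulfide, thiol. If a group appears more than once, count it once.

Taking each segment in turn:
  CH3OOC: CH3O–C(=O)–: carbonyl C bonded to C and to –OCH3 → ester (not ketone + ether).
  CH(CN): pendant –C≡N: nitrile.
  CH(COCH3): pendant –COCH3: carbonyl C bonded to two carbons → ketone.
  CH2COOCH2: –C(=O)–O–C with C on the carbonyl side → ester.
  CH(CH2SH): pendant –CH2SH → thiol.
  CH(OCOCH3): pendant –OC(=O)CH3: an acyloxy group → ester.
  CH(OCOCH3): pendant –OC(=O)CH3: an acyloxy group → ester.
  CO: –C(=O)– with carbon on both sides → ketone.
  CH2OH: –OH on an sp³ carbon → alcohol.
Distinct types present: alcohol, ester, ketone, nitrile, thiol.

5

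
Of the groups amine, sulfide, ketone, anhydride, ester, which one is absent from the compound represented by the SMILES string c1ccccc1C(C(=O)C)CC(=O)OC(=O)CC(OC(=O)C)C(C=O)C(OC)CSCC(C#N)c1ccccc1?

amine

sulfide: present (CH2SCH2 — C–S–C linkage → sulfide (thioether)).
ketone: present (CH(COCH3) — pendant –COCH3: carbonyl C bonded to two carbons → ketone).
ester: present (CH(OCOCH3) — pendant –OC(=O)CH3: an acyloxy group → ester).
anhydride: present (CH2CO-O-COCH2 — two acyl groups sharing one oxygen, –C(=O)–O–C(=O)– → anhydride).
amine: no segment matches this pattern.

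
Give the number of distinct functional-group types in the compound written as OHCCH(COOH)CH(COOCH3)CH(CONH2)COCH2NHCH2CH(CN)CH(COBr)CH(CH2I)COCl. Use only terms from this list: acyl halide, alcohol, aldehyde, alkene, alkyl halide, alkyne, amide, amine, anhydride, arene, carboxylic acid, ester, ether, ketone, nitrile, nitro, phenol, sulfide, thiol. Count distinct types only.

9

Taking each segment in turn:
  OHC: terminal –CHO: carbonyl C bonded to H and C → aldehyde.
  CH(COOH): pendant –COOH: carbonyl C bonded to C and –OH → carboxylic acid.
  CH(COOCH3): pendant –COOCH3: carbonyl C bonded to C and –OCH3 → ester.
  CH(CONH2): pendant –CONH2: carbonyl C bonded to C and N → amide.
  CO: –C(=O)– with carbon on both sides → ketone.
  CH2NHCH2: C–N–C with sp³ carbons and no adjacent C=O → amine (secondary).
  CH(CN): pendant –C≡N: nitrile.
  CH(COBr): pendant –C(=O)X: carbonyl C bonded to C and halogen → acyl halide.
  CH(CH2I): pendant –CH2X: halogen on sp³ carbon → alkyl halide.
  COCl: –C(=O)Cl: carbonyl C bonded to C and to a halogen → acyl halide (not alkyl halide).
Distinct types present: acyl halide, aldehyde, alkyl halide, amide, amine, carboxylic acid, ester, ketone, nitrile.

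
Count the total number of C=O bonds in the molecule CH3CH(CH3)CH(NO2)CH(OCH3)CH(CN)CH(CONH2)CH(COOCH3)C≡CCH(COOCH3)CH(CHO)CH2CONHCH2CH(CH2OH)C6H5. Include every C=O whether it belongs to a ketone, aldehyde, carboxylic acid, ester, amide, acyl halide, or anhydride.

5

CH(CONH2): amide, 1 C=O (running total 1).
CH(COOCH3): ester, 1 C=O (running total 2).
CH(COOCH3): ester, 1 C=O (running total 3).
CH(CHO): aldehyde, 1 C=O (running total 4).
CH2CONHCH2: amide, 1 C=O (running total 5).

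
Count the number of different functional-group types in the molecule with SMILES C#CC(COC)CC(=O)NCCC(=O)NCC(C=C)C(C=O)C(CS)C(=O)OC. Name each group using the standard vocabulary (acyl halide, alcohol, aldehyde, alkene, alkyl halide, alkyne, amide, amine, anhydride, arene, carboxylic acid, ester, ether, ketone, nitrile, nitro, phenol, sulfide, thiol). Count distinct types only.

7

C≡C triple bond → alkyne.
pendant –CH2OCH3: C–O–C linkage → ether.
–C(=O)–N– linkage → amide (the N is not an amine).
–C(=O)–N– linkage → amide (the N is not an amine).
pendant –CH=CH2: C=C double bond → alkene.
pendant –CHO: carbonyl C bonded to C and H → aldehyde.
pendant –CH2SH → thiol.
–C(=O)OCH3: carbonyl C bonded to C and to –OCH3 → ester (not ketone + ether).
Distinct types present: aldehyde, alkene, alkyne, amide, ester, ether, thiol.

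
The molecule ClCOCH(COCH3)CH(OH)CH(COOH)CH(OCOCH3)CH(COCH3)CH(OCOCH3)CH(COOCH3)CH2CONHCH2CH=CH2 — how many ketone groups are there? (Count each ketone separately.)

Working along the chain:
  ClCO: –C(=O)Cl: carbonyl C bonded to C and to a halogen → acyl halide (not alkyl halide).
  CH(COCH3): pendant –COCH3: carbonyl C bonded to two carbons → ketone.
  CH(OH): –OH on an sp³ carbon → alcohol (secondary).
  CH(COOH): pendant –COOH: carbonyl C bonded to C and –OH → carboxylic acid.
  CH(OCOCH3): pendant –OC(=O)CH3: an acyloxy group → ester.
  CH(COCH3): pendant –COCH3: carbonyl C bonded to two carbons → ketone.
  CH(OCOCH3): pendant –OC(=O)CH3: an acyloxy group → ester.
  CH(COOCH3): pendant –COOCH3: carbonyl C bonded to C and –OCH3 → ester.
  CH2CONHCH2: –C(=O)–N– linkage → amide (the N is not an amine).
  CH=CH2: C=C double bond → alkene.
Ketone appears at: CH(COCH3), CH(COCH3) → 2.

2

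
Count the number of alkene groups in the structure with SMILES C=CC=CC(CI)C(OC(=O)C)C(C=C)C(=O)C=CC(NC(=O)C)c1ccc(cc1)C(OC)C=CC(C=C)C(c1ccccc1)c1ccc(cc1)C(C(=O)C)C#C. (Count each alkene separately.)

Reading the structure from left to right:
  CH2=CH: C=C double bond → alkene.
  CH=CH: C=C double bond → alkene.
  CH(CH2I): pendant –CH2X: halogen on sp³ carbon → alkyl halide.
  CH(OCOCH3): pendant –OC(=O)CH3: an acyloxy group → ester.
  CH(CH=CH2): pendant –CH=CH2: C=C double bond → alkene.
  CO: –C(=O)– with carbon on both sides → ketone.
  CH=CH: C=C double bond → alkene.
  CH(NHCOCH3): pendant –NHC(=O)CH3: N bonded to a carbonyl → amide (not amine).
  C6H4: para-disubstituted benzene ring → arene.
  CH(OCH3): pendant –OCH3: C–O–C with sp³ C, no adjacent C=O → ether.
  CH=CH: C=C double bond → alkene.
  CH(CH=CH2): pendant –CH=CH2: C=C double bond → alkene.
  CH(C6H5): pendant –C6H5: benzene ring → arene.
  C6H4: para-disubstituted benzene ring → arene.
  CH(COCH3): pendant –COCH3: carbonyl C bonded to two carbons → ketone.
  C≡CH: C≡C triple bond → alkyne.
Alkene appears at: CH2=CH, CH=CH, CH(CH=CH2), CH=CH, CH=CH, CH(CH=CH2) → 6.

6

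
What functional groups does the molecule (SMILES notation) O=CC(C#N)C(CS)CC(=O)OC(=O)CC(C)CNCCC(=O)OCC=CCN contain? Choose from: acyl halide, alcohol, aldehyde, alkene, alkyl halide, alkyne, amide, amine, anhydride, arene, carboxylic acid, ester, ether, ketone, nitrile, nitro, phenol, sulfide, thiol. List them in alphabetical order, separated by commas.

aldehyde, alkene, amine, anhydride, ester, nitrile, thiol

Working along the chain:
  OHC: terminal –CHO: carbonyl C bonded to H and C → aldehyde.
  CH(CN): pendant –C≡N: nitrile.
  CH(CH2SH): pendant –CH2SH → thiol.
  CH2CO-O-COCH2: two acyl groups sharing one oxygen, –C(=O)–O–C(=O)– → anhydride.
  CH2NHCH2: C–N–C with sp³ carbons and no adjacent C=O → amine (secondary).
  CH2COOCH2: –C(=O)–O–C with C on the carbonyl side → ester.
  CH=CH: C=C double bond → alkene.
  CH2NH2: –NH2 on an sp³ carbon with no adjacent C=O → amine.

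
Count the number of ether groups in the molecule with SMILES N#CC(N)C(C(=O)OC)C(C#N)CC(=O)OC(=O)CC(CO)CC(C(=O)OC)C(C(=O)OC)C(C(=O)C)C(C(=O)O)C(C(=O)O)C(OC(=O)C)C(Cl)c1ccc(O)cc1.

0

N≡C–: carbon triple-bonded to nitrogen → nitrile.
–NH2 on an sp³ carbon with no adjacent C=O → amine.
pendant –COOCH3: carbonyl C bonded to C and –OCH3 → ester.
pendant –C≡N: nitrile.
two acyl groups sharing one oxygen, –C(=O)–O–C(=O)– → anhydride.
pendant –CH2OH on an sp³ backbone C → alcohol.
pendant –COOCH3: carbonyl C bonded to C and –OCH3 → ester.
pendant –COOCH3: carbonyl C bonded to C and –OCH3 → ester.
pendant –COCH3: carbonyl C bonded to two carbons → ketone.
pendant –COOH: carbonyl C bonded to C and –OH → carboxylic acid.
pendant –COOH: carbonyl C bonded to C and –OH → carboxylic acid.
pendant –OC(=O)CH3: an acyloxy group → ester.
halogen on an sp³ carbon → alkyl halide.
–OH attached directly to an aromatic ring → phenol (not alcohol); the ring itself is an arene.
No segment is a ether: CH(COOCH3) is ester, not ether; CH2CO-O-COCH2 is anhydride, not ether; CH(CH2OH) is alcohol, not ether. → 0.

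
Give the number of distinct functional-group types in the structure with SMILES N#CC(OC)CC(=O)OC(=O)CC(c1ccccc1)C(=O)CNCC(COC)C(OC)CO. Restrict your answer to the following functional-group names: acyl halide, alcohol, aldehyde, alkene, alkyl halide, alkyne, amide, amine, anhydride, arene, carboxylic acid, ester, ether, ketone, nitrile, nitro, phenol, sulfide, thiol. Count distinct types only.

Reading the structure from left to right:
  N≡C: N≡C–: carbon triple-bonded to nitrogen → nitrile.
  CH(OCH3): pendant –OCH3: C–O–C with sp³ C, no adjacent C=O → ether.
  CH2CO-O-COCH2: two acyl groups sharing one oxygen, –C(=O)–O–C(=O)– → anhydride.
  CH(C6H5): pendant –C6H5: benzene ring → arene.
  CO: –C(=O)– with carbon on both sides → ketone.
  CH2NHCH2: C–N–C with sp³ carbons and no adjacent C=O → amine (secondary).
  CH(CH2OCH3): pendant –CH2OCH3: C–O–C linkage → ether.
  CH(OCH3): pendant –OCH3: C–O–C with sp³ C, no adjacent C=O → ether.
  CH2OH: –OH on an sp³ carbon → alcohol.
Distinct types present: alcohol, amine, anhydride, arene, ether, ketone, nitrile.

7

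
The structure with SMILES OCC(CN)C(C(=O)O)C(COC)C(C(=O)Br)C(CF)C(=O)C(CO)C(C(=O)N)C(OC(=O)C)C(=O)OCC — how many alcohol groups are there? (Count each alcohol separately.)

HO– on an sp³ carbon → alcohol.
pendant –CH2NH2: N on sp³ C, no adjacent C=O → amine.
pendant –COOH: carbonyl C bonded to C and –OH → carboxylic acid.
pendant –CH2OCH3: C–O–C linkage → ether.
pendant –C(=O)X: carbonyl C bonded to C and halogen → acyl halide.
pendant –CH2X: halogen on sp³ carbon → alkyl halide.
–C(=O)– with carbon on both sides → ketone.
pendant –CH2OH on an sp³ backbone C → alcohol.
pendant –CONH2: carbonyl C bonded to C and N → amide.
pendant –OC(=O)CH3: an acyloxy group → ester.
–C(=O)OCH2CH3: carbonyl C bonded to C and to –OEt → ester.
Alcohol appears at: HOCH2, CH(CH2OH) → 2.

2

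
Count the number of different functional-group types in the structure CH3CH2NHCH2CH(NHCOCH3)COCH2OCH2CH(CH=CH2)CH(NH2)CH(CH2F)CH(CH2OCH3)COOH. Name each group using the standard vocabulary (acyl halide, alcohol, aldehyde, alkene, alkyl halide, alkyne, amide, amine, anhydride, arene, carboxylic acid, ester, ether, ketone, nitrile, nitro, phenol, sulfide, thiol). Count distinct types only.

7

C–N–C with sp³ carbons and no adjacent C=O → amine (secondary).
pendant –NHC(=O)CH3: N bonded to a carbonyl → amide (not amine).
–C(=O)– with carbon on both sides → ketone.
C–O–C with sp³ carbons on both sides and no adjacent C=O → ether.
pendant –CH=CH2: C=C double bond → alkene.
–NH2 on an sp³ carbon with no adjacent C=O → amine.
pendant –CH2X: halogen on sp³ carbon → alkyl halide.
pendant –CH2OCH3: C–O–C linkage → ether.
–COOH: carbonyl C bonded to –OH and C → carboxylic acid (the –OH is not a separate alcohol).
Distinct types present: alkene, alkyl halide, amide, amine, carboxylic acid, ether, ketone.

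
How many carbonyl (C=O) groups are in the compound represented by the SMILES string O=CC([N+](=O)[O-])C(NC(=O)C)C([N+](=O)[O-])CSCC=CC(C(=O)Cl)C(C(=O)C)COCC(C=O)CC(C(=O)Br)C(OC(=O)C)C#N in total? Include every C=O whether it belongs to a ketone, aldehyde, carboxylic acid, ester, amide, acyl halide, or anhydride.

7

OHC: aldehyde, 1 C=O (running total 1).
CH(NHCOCH3): amide, 1 C=O (running total 2).
CH(COCl): acyl halide, 1 C=O (running total 3).
CH(COCH3): ketone, 1 C=O (running total 4).
CH(CHO): aldehyde, 1 C=O (running total 5).
CH(COBr): acyl halide, 1 C=O (running total 6).
CH(OCOCH3): ester, 1 C=O (running total 7).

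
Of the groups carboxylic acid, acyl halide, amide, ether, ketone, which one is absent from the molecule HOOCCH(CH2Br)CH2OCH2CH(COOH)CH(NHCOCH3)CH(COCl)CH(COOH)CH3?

ketone

ether: present (CH2OCH2 — C–O–C with sp³ carbons on both sides and no adjacent C=O → ether).
carboxylic acid: present (HOOC — –COOH: carbonyl C bonded to –OH and C → carboxylic acid (the –OH is not a separate alcohol)).
amide: present (CH(NHCOCH3) — pendant –NHC(=O)CH3: N bonded to a carbonyl → amide (not amine)).
acyl halide: present (CH(COCl) — pendant –C(=O)X: carbonyl C bonded to C and halogen → acyl halide).
ketone: absent. In CH(NHCOCH3), the C=O is bonded to nitrogen, which defines an amide, not a ketone. In each of HOOC and CH(COOH), the C=O bears an –OH, making it a carboxylic acid rather than a ketone. In CH(COCl), the C=O is bonded to a halogen, which defines an acyl halide, not a ketone.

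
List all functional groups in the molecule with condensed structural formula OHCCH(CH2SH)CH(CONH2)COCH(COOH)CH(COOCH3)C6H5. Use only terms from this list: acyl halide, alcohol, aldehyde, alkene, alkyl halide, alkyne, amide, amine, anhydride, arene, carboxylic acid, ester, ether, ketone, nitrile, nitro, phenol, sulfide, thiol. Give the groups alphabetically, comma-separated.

aldehyde, amide, arene, carboxylic acid, ester, ketone, thiol

terminal –CHO: carbonyl C bonded to H and C → aldehyde.
pendant –CH2SH → thiol.
pendant –CONH2: carbonyl C bonded to C and N → amide.
–C(=O)– with carbon on both sides → ketone.
pendant –COOH: carbonyl C bonded to C and –OH → carboxylic acid.
pendant –COOCH3: carbonyl C bonded to C and –OCH3 → ester.
–C6H5 phenyl ring → arene.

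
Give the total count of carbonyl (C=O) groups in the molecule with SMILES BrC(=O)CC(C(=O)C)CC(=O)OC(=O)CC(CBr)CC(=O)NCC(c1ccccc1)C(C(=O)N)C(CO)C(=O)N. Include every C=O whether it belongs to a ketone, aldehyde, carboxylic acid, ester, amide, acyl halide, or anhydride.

7

BrCO: acyl halide, 1 C=O (running total 1).
CH(COCH3): ketone, 1 C=O (running total 2).
CH2CO-O-COCH2: anhydride, 2 C=O (running total 4).
CH2CONHCH2: amide, 1 C=O (running total 5).
CH(CONH2): amide, 1 C=O (running total 6).
CONH2: amide, 1 C=O (running total 7).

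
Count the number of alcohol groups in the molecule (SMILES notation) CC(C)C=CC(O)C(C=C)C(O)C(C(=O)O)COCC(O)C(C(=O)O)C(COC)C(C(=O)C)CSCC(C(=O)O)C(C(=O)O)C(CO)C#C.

4

Working along the chain:
  CH=CH: C=C double bond → alkene.
  CH(OH): –OH on an sp³ carbon → alcohol (secondary).
  CH(CH=CH2): pendant –CH=CH2: C=C double bond → alkene.
  CH(OH): –OH on an sp³ carbon → alcohol (secondary).
  CH(COOH): pendant –COOH: carbonyl C bonded to C and –OH → carboxylic acid.
  CH2OCH2: C–O–C with sp³ carbons on both sides and no adjacent C=O → ether.
  CH(OH): –OH on an sp³ carbon → alcohol (secondary).
  CH(COOH): pendant –COOH: carbonyl C bonded to C and –OH → carboxylic acid.
  CH(CH2OCH3): pendant –CH2OCH3: C–O–C linkage → ether.
  CH(COCH3): pendant –COCH3: carbonyl C bonded to two carbons → ketone.
  CH2SCH2: C–S–C linkage → sulfide (thioether).
  CH(COOH): pendant –COOH: carbonyl C bonded to C and –OH → carboxylic acid.
  CH(COOH): pendant –COOH: carbonyl C bonded to C and –OH → carboxylic acid.
  CH(CH2OH): pendant –CH2OH on an sp³ backbone C → alcohol.
  C≡CH: C≡C triple bond → alkyne.
Alcohol appears at: CH(OH), CH(OH), CH(OH), CH(CH2OH) → 4.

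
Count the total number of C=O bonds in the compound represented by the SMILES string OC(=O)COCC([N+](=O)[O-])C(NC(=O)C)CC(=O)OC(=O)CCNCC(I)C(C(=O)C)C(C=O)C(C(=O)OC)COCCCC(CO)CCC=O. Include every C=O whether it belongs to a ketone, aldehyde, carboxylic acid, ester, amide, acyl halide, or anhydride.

8

HOOC: carboxylic acid, 1 C=O (running total 1).
CH(NHCOCH3): amide, 1 C=O (running total 2).
CH2CO-O-COCH2: anhydride, 2 C=O (running total 4).
CH(COCH3): ketone, 1 C=O (running total 5).
CH(CHO): aldehyde, 1 C=O (running total 6).
CH(COOCH3): ester, 1 C=O (running total 7).
CHO: aldehyde, 1 C=O (running total 8).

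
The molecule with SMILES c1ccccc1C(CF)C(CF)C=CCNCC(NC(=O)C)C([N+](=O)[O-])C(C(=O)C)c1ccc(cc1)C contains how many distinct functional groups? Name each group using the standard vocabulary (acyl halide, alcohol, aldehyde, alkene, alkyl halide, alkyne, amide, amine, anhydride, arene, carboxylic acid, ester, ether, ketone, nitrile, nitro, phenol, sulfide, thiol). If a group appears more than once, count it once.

7

Reading the structure from left to right:
  C6H5: C6H5– phenyl ring → arene.
  CH(CH2F): pendant –CH2X: halogen on sp³ carbon → alkyl halide.
  CH(CH2F): pendant –CH2X: halogen on sp³ carbon → alkyl halide.
  CH=CH: C=C double bond → alkene.
  CH2NHCH2: C–N–C with sp³ carbons and no adjacent C=O → amine (secondary).
  CH(NHCOCH3): pendant –NHC(=O)CH3: N bonded to a carbonyl → amide (not amine).
  CH(NO2): –NO2 on an sp³ carbon → nitro (the N=O is not a carbonyl).
  CH(COCH3): pendant –COCH3: carbonyl C bonded to two carbons → ketone.
  C6H4: para-disubstituted benzene ring → arene.
Distinct types present: alkene, alkyl halide, amide, amine, arene, ketone, nitro.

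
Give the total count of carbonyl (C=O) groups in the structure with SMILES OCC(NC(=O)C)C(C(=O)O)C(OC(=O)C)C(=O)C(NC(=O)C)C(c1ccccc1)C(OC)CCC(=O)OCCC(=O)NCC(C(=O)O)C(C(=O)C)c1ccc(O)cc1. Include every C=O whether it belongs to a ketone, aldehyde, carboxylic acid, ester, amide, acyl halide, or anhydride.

9

CH(NHCOCH3): amide, 1 C=O (running total 1).
CH(COOH): carboxylic acid, 1 C=O (running total 2).
CH(OCOCH3): ester, 1 C=O (running total 3).
CO: ketone, 1 C=O (running total 4).
CH(NHCOCH3): amide, 1 C=O (running total 5).
CH2COOCH2: ester, 1 C=O (running total 6).
CH2CONHCH2: amide, 1 C=O (running total 7).
CH(COOH): carboxylic acid, 1 C=O (running total 8).
CH(COCH3): ketone, 1 C=O (running total 9).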